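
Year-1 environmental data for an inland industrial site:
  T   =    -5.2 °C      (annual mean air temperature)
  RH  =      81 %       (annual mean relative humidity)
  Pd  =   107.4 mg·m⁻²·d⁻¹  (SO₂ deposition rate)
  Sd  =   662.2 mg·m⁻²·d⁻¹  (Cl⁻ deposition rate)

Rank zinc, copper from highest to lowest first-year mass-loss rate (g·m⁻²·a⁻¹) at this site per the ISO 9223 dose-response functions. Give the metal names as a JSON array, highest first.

zinc: f(T) = +0.038·(T−10) [T≤10 °C] = -0.5776
  SO₂ term: 0.0129·107.4^0.44·exp(0.046·81-0.5776) = 2.353
  Sd branch = 0.0175·Sd^0.57·e^(0.008·RH+0.085·T) = 0.8719 μm/a
  r_corr = 2.353 + 0.8719 = 3.225 μm/a
  mass loss = 3.225 μm/a × 7.14 g/cm³ = 23.02 g·m⁻²·a⁻¹
copper: f(T) = +0.126·(T−10) [T≤10 °C] = -1.9152
  SO₂ term: 0.0053·107.4^0.26·exp(0.059·81-1.9152) = 0.3134
  Cl⁻ term: 0.01025·662.2^0.27·exp(0.036·81+0.049·-5.2) = 0.8475
  sum: 0.3134 + 0.8475 → r_corr = 1.161 μm/a
  mass loss = 1.161 μm/a × 8.96 g/cm³ = 10.4 g·m⁻²·a⁻¹
Ordering by g·m⁻²·a⁻¹: zinc (23) > copper (10.4)

["zinc", "copper"]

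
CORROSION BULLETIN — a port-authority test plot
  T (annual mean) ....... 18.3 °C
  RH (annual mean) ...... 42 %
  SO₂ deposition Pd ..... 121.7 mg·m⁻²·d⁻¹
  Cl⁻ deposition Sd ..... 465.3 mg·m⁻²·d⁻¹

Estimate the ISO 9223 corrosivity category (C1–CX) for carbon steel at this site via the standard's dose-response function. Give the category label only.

C4

carbon steel: temperature factor f = -0.054·(8.3) = -0.4482
  SO₂ term: 1.77·121.7^0.52·exp(0.02·42-0.4482) = 31.8
  Sd branch = 0.102·Sd^0.62·e^(0.033·RH+0.04·T) = 38.23 μm/a
  r_corr = 31.8 + 38.23 = 70.04 μm/a
Category bounds: 50…80 μm/a bracket r_corr ⇒ C4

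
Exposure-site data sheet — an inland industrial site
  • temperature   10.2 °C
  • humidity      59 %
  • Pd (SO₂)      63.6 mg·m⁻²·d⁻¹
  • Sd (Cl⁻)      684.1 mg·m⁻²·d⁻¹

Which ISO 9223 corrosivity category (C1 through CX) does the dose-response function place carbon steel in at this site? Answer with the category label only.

C5

carbon steel: temperature factor f = -0.054·(0.2) = -0.0108
  Pd branch = 1.77·Pd^0.52·e^(0.02·RH+f) = 49.38 μm/a
  Sd branch = 0.102·Sd^0.62·e^(0.033·RH+0.04·T) = 61.54 μm/a
  r_corr = 49.38 + 61.54 = 110.9 μm/a
Category bounds: 80…200 μm/a bracket r_corr ⇒ C5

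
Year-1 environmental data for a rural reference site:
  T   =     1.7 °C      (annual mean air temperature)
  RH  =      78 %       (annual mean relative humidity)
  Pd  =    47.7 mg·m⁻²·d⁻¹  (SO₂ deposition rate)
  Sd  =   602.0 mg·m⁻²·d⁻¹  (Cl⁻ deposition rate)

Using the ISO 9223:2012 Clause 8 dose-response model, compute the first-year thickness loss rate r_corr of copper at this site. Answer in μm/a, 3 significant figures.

r_corr = 1.55 μm/a

copper: T≤10 °C ⇒ hinge +0.126·(1.7−10) = -1.0458
  Pd branch = 0.0053·Pd^0.26·e^(0.059·RH+f) = 0.5071 μm/a
  Sd branch = 0.01025·Sd^0.27·e^(0.036·RH+0.049·T) = 1.04 μm/a
  sum: 0.5071 + 1.04 → r_corr = 1.547 μm/a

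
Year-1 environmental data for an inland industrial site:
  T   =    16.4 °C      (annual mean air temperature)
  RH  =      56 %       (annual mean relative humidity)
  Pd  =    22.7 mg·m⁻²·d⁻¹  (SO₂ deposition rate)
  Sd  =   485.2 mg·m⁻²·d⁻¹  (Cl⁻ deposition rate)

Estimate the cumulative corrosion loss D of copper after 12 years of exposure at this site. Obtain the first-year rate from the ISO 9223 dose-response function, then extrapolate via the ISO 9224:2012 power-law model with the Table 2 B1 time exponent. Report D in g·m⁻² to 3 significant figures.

D(12) = 52.1 g·m⁻²

copper: f(T) = -0.080·(T−10) [T>10 °C] = -0.5120
  sulphur-dioxide contribution → 0.1947 μm/a
  chloride contribution → 0.913 μm/a
  total first-year rate 1.108 μm/a
Power-law: D(12) = r_corr · 12^0.667
  D(12) = 1.108 × 12^0.667 = 1.108 × 5.246 = 5.811 μm
  Mass loss = 5.811 μm × 8.96 g/cm³ = 52.06 g·m⁻²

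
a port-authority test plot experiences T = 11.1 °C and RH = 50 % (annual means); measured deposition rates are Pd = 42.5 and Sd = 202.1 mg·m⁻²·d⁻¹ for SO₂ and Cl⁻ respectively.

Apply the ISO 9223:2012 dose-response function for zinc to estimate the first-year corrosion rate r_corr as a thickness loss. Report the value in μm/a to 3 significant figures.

r_corr = 2.00 μm/a

zinc: f(T) = -0.071·(T−10) [T>10 °C] = -0.0781
  sulphur-dioxide contribution → 0.6195 μm/a
  chloride contribution → 1.383 μm/a
  total first-year rate 2.002 μm/a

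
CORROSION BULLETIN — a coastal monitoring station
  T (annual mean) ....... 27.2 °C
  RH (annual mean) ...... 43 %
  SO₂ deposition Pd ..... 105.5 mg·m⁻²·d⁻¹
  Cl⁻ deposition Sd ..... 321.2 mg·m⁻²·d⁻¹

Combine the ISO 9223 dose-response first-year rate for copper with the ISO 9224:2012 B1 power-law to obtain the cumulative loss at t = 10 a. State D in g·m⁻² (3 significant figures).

D(10) = 38.5 g·m⁻²

copper: temperature factor f = -0.080·(17.2) = -1.3760
  SO₂ term: 0.0053·105.5^0.26·exp(0.059·43-1.3760) = 0.05682
  Sd branch = 0.01025·Sd^0.27·e^(0.036·RH+0.049·T) = 0.8683 μm/a
  sum: 0.05682 + 0.8683 → r_corr = 0.9251 μm/a
ISO 9224: D(t) = r_corr · t^b with b = 0.667 (copper, B1)
  D(10) = 0.9251 × 10^0.667 = 0.9251 × 4.645 = 4.297 μm
  Mass loss = 4.297 μm × 8.96 g/cm³ = 38.5 g·m⁻²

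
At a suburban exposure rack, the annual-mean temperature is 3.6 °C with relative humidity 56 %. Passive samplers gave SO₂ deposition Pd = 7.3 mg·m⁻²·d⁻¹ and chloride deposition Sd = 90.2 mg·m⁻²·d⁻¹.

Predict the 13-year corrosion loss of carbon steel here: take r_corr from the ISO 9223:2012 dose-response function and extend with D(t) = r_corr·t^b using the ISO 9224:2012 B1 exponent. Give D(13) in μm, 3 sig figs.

carbon steel: f(T) = +0.150·(T−10) [T≤10 °C] = -0.9600
  Pd branch = 1.77·Pd^0.52·e^(0.02·RH+f) = 5.84 μm/a
  Cl⁻ term: 0.102·90.2^0.62·exp(0.033·56+0.04·3.6) = 12.19
  sum: 5.84 + 12.19 → r_corr = 18.03 μm/a
Long-term exponent b (ISO 9224 Table 2, B1) = 0.523
  D(13) = 18.03 × 13^0.523 = 18.03 × 3.825 = 68.95 μm

D(13) = 69.0 μm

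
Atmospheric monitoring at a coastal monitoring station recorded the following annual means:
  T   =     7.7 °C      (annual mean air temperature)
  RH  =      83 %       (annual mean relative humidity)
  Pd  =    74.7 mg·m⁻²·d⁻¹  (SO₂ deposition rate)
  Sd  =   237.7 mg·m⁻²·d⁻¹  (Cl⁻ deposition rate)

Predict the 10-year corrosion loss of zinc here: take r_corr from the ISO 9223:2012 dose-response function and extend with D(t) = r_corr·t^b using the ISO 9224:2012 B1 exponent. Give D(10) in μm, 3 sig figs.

zinc: temperature factor f = +0.038·(-2.3) = -0.0874
  sulphur-dioxide contribution → 3.589 μm/a
  chloride contribution → 1.479 μm/a
  ⇒ r_corr(zinc) = 5.069 μm/a
ISO 9224: D(t) = r_corr · t^b with b = 0.813 (zinc, B1)
  D(10) = 5.069 × 10^0.813 = 5.069 × 6.501 = 32.95 μm

D(10) = 33.0 μm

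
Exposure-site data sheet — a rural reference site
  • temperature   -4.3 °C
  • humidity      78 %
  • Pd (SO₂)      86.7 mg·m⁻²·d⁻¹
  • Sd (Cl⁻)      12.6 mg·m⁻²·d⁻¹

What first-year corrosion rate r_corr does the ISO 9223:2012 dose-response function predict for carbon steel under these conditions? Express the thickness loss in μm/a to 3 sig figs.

carbon steel: f(T) = +0.150·(T−10) [T≤10 °C] = -2.1450
  SO₂ term: 1.77·86.7^0.52·exp(0.02·78-2.1450) = 10.04
  Sd branch = 0.102·Sd^0.62·e^(0.033·RH+0.04·T) = 5.42 μm/a
  r_corr = 10.04 + 5.42 = 15.46 μm/a

r_corr = 15.5 μm/a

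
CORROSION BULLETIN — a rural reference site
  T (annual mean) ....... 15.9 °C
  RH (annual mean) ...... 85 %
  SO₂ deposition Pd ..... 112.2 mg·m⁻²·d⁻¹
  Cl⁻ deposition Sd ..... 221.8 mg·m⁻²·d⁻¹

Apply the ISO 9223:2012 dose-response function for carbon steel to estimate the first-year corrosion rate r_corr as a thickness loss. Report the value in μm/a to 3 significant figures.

carbon steel: f(T) = -0.054·(T−10) [T>10 °C] = -0.3186
  sulphur-dioxide contribution → 82.02 μm/a
  chloride contribution → 90.68 μm/a
  ⇒ r_corr(carbon steel) = 172.7 μm/a

r_corr = 173 μm/a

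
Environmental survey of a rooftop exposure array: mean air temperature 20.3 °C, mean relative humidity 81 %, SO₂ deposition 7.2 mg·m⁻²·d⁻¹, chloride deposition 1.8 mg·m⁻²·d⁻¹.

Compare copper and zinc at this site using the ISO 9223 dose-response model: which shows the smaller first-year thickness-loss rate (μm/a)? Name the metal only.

zinc

copper: temperature factor f = -0.080·(10.3) = -0.8240
  sulphur-dioxide contribution → 0.4622 μm/a
  chloride contribution → 0.5999 μm/a
  total first-year rate 1.062 μm/a
zinc: T>10 °C ⇒ hinge -0.071·(20.3−10) = -0.7313
  sulphur-dioxide contribution → 0.6143 μm/a
  chloride contribution → 0.2626 μm/a
  total first-year rate 0.877 μm/a
Ordering by μm/a: copper (1.06) > zinc (0.877)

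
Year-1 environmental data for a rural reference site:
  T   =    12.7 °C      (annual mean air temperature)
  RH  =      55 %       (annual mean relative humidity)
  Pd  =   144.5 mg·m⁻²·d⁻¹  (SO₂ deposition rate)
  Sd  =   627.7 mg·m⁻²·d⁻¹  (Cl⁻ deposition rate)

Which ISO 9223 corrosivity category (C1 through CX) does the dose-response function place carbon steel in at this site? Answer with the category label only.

carbon steel: T>10 °C ⇒ hinge -0.054·(12.7−10) = -0.1458
  Pd branch = 1.77·Pd^0.52·e^(0.02·RH+f) = 61.03 μm/a
  Sd branch = 0.102·Sd^0.62·e^(0.033·RH+0.04·T) = 56.5 μm/a
  r_corr = 61.03 + 56.5 = 117.5 μm/a
Category bounds: 80…200 μm/a bracket r_corr ⇒ C5

C5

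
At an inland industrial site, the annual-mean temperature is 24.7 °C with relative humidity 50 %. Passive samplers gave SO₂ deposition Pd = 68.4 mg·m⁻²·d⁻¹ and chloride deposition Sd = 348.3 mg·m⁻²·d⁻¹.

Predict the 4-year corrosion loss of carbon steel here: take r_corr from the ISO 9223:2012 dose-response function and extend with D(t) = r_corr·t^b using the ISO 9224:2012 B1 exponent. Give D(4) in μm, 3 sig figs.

carbon steel: temperature factor f = -0.054·(14.7) = -0.7938
  SO₂ term: 1.77·68.4^0.52·exp(0.02·50-0.7938) = 19.58
  Cl⁻ term: 0.102·348.3^0.62·exp(0.033·50+0.04·24.7) = 53.74
  sum: 19.58 + 53.74 → r_corr = 73.32 μm/a
ISO 9224: D(t) = r_corr · t^b with b = 0.523 (carbon steel, B1)
  D(4) = 73.32 × 4^0.523 = 73.32 × 2.065 = 151.4 μm

D(4) = 151 μm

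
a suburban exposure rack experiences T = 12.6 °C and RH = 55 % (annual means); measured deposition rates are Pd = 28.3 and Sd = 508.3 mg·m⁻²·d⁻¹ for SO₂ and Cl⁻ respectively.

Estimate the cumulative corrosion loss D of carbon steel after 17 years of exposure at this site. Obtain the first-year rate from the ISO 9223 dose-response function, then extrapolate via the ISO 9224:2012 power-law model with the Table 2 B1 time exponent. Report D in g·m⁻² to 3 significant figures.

carbon steel: f(T) = -0.054·(T−10) [T>10 °C] = -0.1404
  sulphur-dioxide contribution → 26.28 μm/a
  chloride contribution → 49.38 μm/a
  total first-year rate 75.66 μm/a
Long-term exponent b (ISO 9224 Table 2, B1) = 0.523
  D(17) = 75.66 × 17^0.523 = 75.66 × 4.401 = 333 μm
  Mass loss = 333 μm × 7.85 g/cm³ = 2614 g·m⁻²

D(17) = 2.61e+03 g·m⁻²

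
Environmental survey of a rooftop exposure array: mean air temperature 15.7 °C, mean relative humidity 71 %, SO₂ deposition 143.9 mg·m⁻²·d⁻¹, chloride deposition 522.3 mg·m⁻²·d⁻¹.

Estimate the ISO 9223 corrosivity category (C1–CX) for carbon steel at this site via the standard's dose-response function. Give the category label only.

carbon steel: T>10 °C ⇒ hinge -0.054·(15.7−10) = -0.3078
  sulphur-dioxide contribution → 71.32 μm/a
  chloride contribution → 96.38 μm/a
  ⇒ r_corr(carbon steel) = 167.7 μm/a
168 μm/a falls in (80, 200] for carbon steel → category C5

C5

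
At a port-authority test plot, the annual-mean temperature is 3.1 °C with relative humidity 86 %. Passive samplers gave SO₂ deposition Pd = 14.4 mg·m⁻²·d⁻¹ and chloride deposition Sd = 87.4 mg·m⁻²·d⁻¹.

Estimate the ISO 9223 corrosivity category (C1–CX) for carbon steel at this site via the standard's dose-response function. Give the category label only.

carbon steel: temperature factor f = +0.150·(-6.9) = -1.0350
  sulphur-dioxide contribution → 14.05 μm/a
  chloride contribution → 31.53 μm/a
  ⇒ r_corr(carbon steel) = 45.58 μm/a
ISO 9223 Table 2 (carbon steel): 25 < 45.6 ≤ 50 μm/a ⇒ C3

C3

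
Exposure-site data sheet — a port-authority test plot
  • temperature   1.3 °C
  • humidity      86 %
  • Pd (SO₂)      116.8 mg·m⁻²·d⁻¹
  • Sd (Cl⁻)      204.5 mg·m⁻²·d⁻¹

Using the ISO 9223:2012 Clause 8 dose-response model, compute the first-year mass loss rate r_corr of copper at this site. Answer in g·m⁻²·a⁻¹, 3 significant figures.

copper: f(T) = +0.126·(T−10) [T≤10 °C] = -1.0962
  SO₂ term: 0.0053·116.8^0.26·exp(0.059·86-1.0962) = 0.9758
  Sd branch = 0.01025·Sd^0.27·e^(0.036·RH+0.049·T) = 1.016 μm/a
  sum: 0.9758 + 1.016 → r_corr = 1.992 μm/a
Convert to mass loss: 1.992 μm/a × 8.96 g/cm³ = 17.85 g·m⁻²·a⁻¹

r_corr = 17.8 g·m⁻²·a⁻¹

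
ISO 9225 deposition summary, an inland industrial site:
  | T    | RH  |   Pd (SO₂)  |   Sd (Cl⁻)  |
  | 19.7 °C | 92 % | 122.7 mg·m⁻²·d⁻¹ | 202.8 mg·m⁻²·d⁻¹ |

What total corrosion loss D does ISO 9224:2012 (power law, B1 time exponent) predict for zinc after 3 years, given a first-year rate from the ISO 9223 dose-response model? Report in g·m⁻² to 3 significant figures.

zinc: T>10 °C ⇒ hinge -0.071·(19.7−10) = -0.6887
  sulphur-dioxide contribution → 3.703 μm/a
  chloride contribution → 4.027 μm/a
  ⇒ r_corr(zinc) = 7.729 μm/a
Long-term exponent b (ISO 9224 Table 2, B1) = 0.813
  D(3) = 7.729 × 3^0.813 = 7.729 × 2.443 = 18.88 μm
  Mass loss = 18.88 μm × 7.14 g/cm³ = 134.8 g·m⁻²

D(3) = 135 g·m⁻²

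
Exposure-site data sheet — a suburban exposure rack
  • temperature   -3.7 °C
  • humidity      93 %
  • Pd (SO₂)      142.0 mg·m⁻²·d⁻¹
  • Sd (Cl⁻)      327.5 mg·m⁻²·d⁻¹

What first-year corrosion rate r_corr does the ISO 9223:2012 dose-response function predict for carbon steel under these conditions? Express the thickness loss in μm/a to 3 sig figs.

carbon steel: f(T) = +0.150·(T−10) [T≤10 °C] = -2.0550
  sulphur-dioxide contribution → 19.16 μm/a
  chloride contribution → 68.64 μm/a
  ⇒ r_corr(carbon steel) = 87.81 μm/a

r_corr = 87.8 μm/a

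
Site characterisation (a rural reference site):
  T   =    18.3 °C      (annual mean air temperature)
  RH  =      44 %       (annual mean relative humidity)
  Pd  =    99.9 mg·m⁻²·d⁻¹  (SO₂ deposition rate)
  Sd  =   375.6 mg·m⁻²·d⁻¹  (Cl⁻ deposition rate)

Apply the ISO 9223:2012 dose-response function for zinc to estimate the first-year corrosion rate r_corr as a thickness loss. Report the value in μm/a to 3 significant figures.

zinc: temperature factor f = -0.071·(8.3) = -0.5893
  sulphur-dioxide contribution → 0.4107 μm/a
  chloride contribution → 3.46 μm/a
  ⇒ r_corr(zinc) = 3.87 μm/a

r_corr = 3.87 μm/a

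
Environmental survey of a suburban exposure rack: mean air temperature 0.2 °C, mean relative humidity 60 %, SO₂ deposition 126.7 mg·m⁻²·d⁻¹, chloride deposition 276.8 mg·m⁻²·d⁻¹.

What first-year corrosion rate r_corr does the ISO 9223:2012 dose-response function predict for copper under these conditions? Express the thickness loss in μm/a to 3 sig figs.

r_corr = 0.597 μm/a

copper: f(T) = +0.126·(T−10) [T≤10 °C] = -1.2348
  sulphur-dioxide contribution → 0.1871 μm/a
  chloride contribution → 0.4097 μm/a
  total first-year rate 0.5968 μm/a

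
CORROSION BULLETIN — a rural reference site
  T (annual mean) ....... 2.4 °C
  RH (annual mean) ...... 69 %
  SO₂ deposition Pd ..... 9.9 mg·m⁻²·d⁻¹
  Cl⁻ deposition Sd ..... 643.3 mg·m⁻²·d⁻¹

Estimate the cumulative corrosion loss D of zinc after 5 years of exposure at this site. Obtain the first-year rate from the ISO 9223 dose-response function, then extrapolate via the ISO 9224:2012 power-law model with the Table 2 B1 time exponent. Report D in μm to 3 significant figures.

D(5) = 7.84 μm

zinc: f(T) = +0.038·(T−10) [T≤10 °C] = -0.2888
  sulphur-dioxide contribution → 0.6334 μm/a
  chloride contribution → 1.486 μm/a
  ⇒ r_corr(zinc) = 2.12 μm/a
ISO 9224: D(t) = r_corr · t^b with b = 0.813 (zinc, B1)
  D(5) = 2.12 × 5^0.813 = 2.12 × 3.701 = 7.845 μm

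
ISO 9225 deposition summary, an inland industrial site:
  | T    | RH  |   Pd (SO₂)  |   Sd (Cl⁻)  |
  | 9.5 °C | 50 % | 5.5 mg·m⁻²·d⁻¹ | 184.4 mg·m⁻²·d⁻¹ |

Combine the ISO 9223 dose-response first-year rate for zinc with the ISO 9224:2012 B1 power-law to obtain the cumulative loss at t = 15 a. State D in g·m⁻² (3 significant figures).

zinc: temperature factor f = +0.038·(-0.5) = -0.0190
  sulphur-dioxide contribution → 0.2673 μm/a
  chloride contribution → 1.145 μm/a
  ⇒ r_corr(zinc) = 1.413 μm/a
Long-term exponent b (ISO 9224 Table 2, B1) = 0.813
  D(15) = 1.413 × 15^0.813 = 1.413 × 9.04 = 12.77 μm
  Mass loss = 12.77 μm × 7.14 g/cm³ = 91.18 g·m⁻²

D(15) = 91.2 g·m⁻²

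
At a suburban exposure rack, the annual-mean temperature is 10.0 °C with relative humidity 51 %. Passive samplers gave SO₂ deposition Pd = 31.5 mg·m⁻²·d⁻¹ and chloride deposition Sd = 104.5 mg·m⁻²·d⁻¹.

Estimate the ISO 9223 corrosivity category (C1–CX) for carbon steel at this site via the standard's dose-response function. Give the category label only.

C3

carbon steel: f(T) = +0.150·(T−10) [T≤10 °C] = +0.0000
  sulphur-dioxide contribution → 29.52 μm/a
  chloride contribution → 14.62 μm/a
  ⇒ r_corr(carbon steel) = 44.14 μm/a
44.1 μm/a falls in (25, 50] for carbon steel → category C3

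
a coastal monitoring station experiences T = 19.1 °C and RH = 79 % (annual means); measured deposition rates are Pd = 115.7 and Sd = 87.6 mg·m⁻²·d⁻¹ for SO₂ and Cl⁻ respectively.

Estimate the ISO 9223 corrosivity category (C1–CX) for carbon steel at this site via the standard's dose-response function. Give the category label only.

C5

carbon steel: temperature factor f = -0.054·(9.1) = -0.4914
  Pd branch = 1.77·Pd^0.52·e^(0.02·RH+f) = 62.18 μm/a
  Cl⁻ term: 0.102·87.6^0.62·exp(0.033·79+0.04·19.1) = 47.53
  r_corr = 62.18 + 47.53 = 109.7 μm/a
Category bounds: 80…200 μm/a bracket r_corr ⇒ C5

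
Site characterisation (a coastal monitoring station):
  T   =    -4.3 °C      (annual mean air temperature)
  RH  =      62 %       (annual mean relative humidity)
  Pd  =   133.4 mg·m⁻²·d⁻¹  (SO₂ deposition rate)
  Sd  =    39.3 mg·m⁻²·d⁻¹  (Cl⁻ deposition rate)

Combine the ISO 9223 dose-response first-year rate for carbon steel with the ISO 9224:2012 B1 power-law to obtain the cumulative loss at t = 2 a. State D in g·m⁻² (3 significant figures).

D(2) = 176 g·m⁻²

carbon steel: temperature factor f = +0.150·(-14.3) = -2.1450
  sulphur-dioxide contribution → 9.12 μm/a
  chloride contribution → 6.471 μm/a
  total first-year rate 15.59 μm/a
ISO 9224: D(t) = r_corr · t^b with b = 0.523 (carbon steel, B1)
  D(2) = 15.59 × 2^0.523 = 15.59 × 1.437 = 22.4 μm
  Mass loss = 22.4 μm × 7.85 g/cm³ = 175.9 g·m⁻²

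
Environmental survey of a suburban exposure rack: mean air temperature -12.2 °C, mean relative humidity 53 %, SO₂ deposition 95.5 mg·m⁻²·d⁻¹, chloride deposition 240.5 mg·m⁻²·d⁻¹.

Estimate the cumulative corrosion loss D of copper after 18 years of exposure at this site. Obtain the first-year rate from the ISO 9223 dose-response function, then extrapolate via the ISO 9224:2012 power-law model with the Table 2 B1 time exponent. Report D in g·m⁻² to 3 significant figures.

copper: T≤10 °C ⇒ hinge +0.126·(-12.2−10) = -2.7972
  sulphur-dioxide contribution → 0.02412 μm/a
  chloride contribution → 0.167 μm/a
  ⇒ r_corr(copper) = 0.1911 μm/a
Power-law: D(18) = r_corr · 18^0.667
  D(18) = 0.1911 × 18^0.667 = 0.1911 × 6.875 = 1.314 μm
  Mass loss = 1.314 μm × 8.96 g/cm³ = 11.77 g·m⁻²

D(18) = 11.8 g·m⁻²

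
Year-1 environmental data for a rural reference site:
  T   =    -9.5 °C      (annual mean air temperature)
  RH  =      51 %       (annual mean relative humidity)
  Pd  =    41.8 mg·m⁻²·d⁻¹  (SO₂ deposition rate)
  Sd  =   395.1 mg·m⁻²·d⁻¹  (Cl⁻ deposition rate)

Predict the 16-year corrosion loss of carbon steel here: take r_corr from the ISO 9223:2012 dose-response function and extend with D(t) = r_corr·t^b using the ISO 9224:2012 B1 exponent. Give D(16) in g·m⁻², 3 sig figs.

D(16) = 573 g·m⁻²

carbon steel: f(T) = +0.150·(T−10) [T≤10 °C] = -2.9250
  sulphur-dioxide contribution → 1.835 μm/a
  chloride contribution → 15.29 μm/a
  total first-year rate 17.13 μm/a
ISO 9224: D(t) = r_corr · t^b with b = 0.523 (carbon steel, B1)
  D(16) = 17.13 × 16^0.523 = 17.13 × 4.263 = 73.02 μm
  Mass loss = 73.02 μm × 7.85 g/cm³ = 573.2 g·m⁻²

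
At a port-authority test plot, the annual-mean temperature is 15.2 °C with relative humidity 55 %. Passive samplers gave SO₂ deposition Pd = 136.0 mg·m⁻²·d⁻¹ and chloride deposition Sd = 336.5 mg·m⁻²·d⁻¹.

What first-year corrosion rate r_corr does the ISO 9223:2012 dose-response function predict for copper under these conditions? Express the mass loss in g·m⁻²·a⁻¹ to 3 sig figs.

r_corr = 9.62 g·m⁻²·a⁻¹

copper: T>10 °C ⇒ hinge -0.080·(15.2−10) = -0.4160
  SO₂ term: 0.0053·136.0^0.26·exp(0.059·55-0.4160) = 0.3218
  Sd branch = 0.01025·Sd^0.27·e^(0.036·RH+0.049·T) = 0.7523 μm/a
  sum: 0.3218 + 0.7523 → r_corr = 1.074 μm/a
Convert to mass loss: 1.074 μm/a × 8.96 g/cm³ = 9.624 g·m⁻²·a⁻¹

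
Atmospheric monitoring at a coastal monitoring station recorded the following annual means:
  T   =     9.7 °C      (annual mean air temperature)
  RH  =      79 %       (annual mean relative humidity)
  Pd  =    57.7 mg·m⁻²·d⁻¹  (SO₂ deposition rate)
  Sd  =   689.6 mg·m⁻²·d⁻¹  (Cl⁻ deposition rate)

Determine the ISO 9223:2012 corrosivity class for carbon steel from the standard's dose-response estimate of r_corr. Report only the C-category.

carbon steel: temperature factor f = +0.150·(-0.3) = -0.0450
  SO₂ term: 1.77·57.7^0.52·exp(0.02·79-0.0450) = 67.67
  Cl⁻ term: 0.102·689.6^0.62·exp(0.033·79+0.04·9.7) = 117.3
  r_corr = 67.67 + 117.3 = 185 μm/a
ISO 9223 Table 2 (carbon steel): 80 < 185 ≤ 200 μm/a ⇒ C5

C5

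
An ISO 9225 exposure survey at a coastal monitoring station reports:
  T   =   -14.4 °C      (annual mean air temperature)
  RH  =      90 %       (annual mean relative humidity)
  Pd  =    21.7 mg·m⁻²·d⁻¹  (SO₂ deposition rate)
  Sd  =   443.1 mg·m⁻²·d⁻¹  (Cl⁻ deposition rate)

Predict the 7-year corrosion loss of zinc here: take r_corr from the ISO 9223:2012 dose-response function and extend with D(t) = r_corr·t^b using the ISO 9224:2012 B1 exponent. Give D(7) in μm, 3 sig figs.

D(7) = 7.70 μm

zinc: T≤10 °C ⇒ hinge +0.038·(-14.4−10) = -0.9272
  SO₂ term: 0.0129·21.7^0.44·exp(0.046·90-0.9272) = 1.241
  Cl⁻ term: 0.0175·443.1^0.57·exp(0.008·90+0.085·-14.4) = 0.3409
  sum: 1.241 + 0.3409 → r_corr = 1.582 μm/a
Power-law: D(7) = r_corr · 7^0.813
  D(7) = 1.582 × 7^0.813 = 1.582 × 4.865 = 7.698 μm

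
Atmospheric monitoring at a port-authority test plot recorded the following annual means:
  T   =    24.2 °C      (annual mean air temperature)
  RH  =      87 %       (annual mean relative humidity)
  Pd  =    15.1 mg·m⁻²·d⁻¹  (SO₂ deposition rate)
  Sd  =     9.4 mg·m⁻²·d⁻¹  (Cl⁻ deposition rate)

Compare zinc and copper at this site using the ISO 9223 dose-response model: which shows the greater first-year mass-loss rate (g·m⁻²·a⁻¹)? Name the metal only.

zinc: T>10 °C ⇒ hinge -0.071·(24.2−10) = -1.0082
  SO₂ term: 0.0129·15.1^0.44·exp(0.046·87-1.0082) = 0.8502
  Sd branch = 0.0175·Sd^0.57·e^(0.008·RH+0.085·T) = 0.9848 μm/a
  r_corr = 0.8502 + 0.9848 = 1.835 μm/a
  mass loss = 1.835 μm/a × 7.14 g/cm³ = 13.1 g·m⁻²·a⁻¹
copper: f(T) = -0.080·(T−10) [T>10 °C] = -1.1360
  Pd branch = 0.0053·Pd^0.26·e^(0.059·RH+f) = 0.5844 μm/a
  Sd branch = 0.01025·Sd^0.27·e^(0.036·RH+0.049·T) = 1.408 μm/a
  sum: 0.5844 + 1.408 → r_corr = 1.993 μm/a
  mass loss = 1.993 μm/a × 8.96 g/cm³ = 17.85 g·m⁻²·a⁻¹
Ordering by g·m⁻²·a⁻¹: copper (17.9) > zinc (13.1)

copper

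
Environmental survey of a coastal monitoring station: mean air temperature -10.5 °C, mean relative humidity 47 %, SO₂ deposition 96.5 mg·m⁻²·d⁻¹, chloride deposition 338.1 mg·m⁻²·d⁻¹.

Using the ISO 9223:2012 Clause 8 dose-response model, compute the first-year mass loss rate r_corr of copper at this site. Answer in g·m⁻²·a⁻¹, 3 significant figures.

copper: f(T) = +0.126·(T−10) [T≤10 °C] = -2.5830
  Pd branch = 0.0053·Pd^0.26·e^(0.059·RH+f) = 0.02103 μm/a
  Cl⁻ term: 0.01025·338.1^0.27·exp(0.036·47+0.049·-10.5) = 0.1603
  sum: 0.02103 + 0.1603 → r_corr = 0.1813 μm/a
Convert to mass loss: 0.1813 μm/a × 8.96 g/cm³ = 1.625 g·m⁻²·a⁻¹

r_corr = 1.62 g·m⁻²·a⁻¹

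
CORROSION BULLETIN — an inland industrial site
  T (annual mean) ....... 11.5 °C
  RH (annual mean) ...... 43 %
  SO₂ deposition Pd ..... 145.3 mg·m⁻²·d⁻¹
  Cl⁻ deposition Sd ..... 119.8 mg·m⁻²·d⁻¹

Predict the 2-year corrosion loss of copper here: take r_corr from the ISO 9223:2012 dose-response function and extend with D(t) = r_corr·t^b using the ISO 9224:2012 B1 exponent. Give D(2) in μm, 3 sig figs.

D(2) = 0.834 μm

copper: f(T) = -0.080·(T−10) [T>10 °C] = -0.1200
  sulphur-dioxide contribution → 0.2168 μm/a
  chloride contribution → 0.3083 μm/a
  total first-year rate 0.5251 μm/a
Long-term exponent b (ISO 9224 Table 2, B1) = 0.667
  D(2) = 0.5251 × 2^0.667 = 0.5251 × 1.588 = 0.8338 μm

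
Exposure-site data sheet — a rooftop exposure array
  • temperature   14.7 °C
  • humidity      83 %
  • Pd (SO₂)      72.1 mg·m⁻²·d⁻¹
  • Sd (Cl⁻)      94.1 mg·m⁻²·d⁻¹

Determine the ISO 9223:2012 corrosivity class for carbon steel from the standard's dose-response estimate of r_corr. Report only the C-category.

C5

carbon steel: f(T) = -0.054·(T−10) [T>10 °C] = -0.2538
  sulphur-dioxide contribution → 66.8 μm/a
  chloride contribution → 47.55 μm/a
  ⇒ r_corr(carbon steel) = 114.4 μm/a
ISO 9223 Table 2 (carbon steel): 80 < 114 ≤ 200 μm/a ⇒ C5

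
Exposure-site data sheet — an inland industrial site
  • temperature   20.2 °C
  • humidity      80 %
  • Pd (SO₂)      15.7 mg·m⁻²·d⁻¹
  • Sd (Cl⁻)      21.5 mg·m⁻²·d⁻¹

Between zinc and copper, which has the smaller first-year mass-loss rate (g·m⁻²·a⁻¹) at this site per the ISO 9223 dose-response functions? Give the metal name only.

zinc

zinc: T>10 °C ⇒ hinge -0.071·(20.2−10) = -0.7242
  Pd branch = 0.0129·Pd^0.44·e^(0.046·RH+f) = 0.8327 μm/a
  Cl⁻ term: 0.0175·21.5^0.57·exp(0.008·80+0.085·20.2) = 1.062
  sum: 0.8327 + 1.062 → r_corr = 1.895 μm/a
  mass loss = 1.895 μm/a × 7.14 g/cm³ = 13.53 g·m⁻²·a⁻¹
copper: T>10 °C ⇒ hinge -0.080·(20.2−10) = -0.8160
  SO₂ term: 0.0053·15.7^0.26·exp(0.059·80-0.8160) = 0.5379
  Sd branch = 0.01025·Sd^0.27·e^(0.036·RH+0.049·T) = 1.125 μm/a
  sum: 0.5379 + 1.125 → r_corr = 1.663 μm/a
  mass loss = 1.663 μm/a × 8.96 g/cm³ = 14.9 g·m⁻²·a⁻¹
Ordering by g·m⁻²·a⁻¹: copper (14.9) > zinc (13.5)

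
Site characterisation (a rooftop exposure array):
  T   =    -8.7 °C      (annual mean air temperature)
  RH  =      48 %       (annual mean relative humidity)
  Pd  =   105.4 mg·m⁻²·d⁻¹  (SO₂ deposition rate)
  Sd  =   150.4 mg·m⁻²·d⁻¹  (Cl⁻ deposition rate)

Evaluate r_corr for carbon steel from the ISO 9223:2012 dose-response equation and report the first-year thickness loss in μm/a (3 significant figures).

r_corr = 11.0 μm/a

carbon steel: T≤10 °C ⇒ hinge +0.150·(-8.7−10) = -2.8050
  sulphur-dioxide contribution → 3.152 μm/a
  chloride contribution → 7.857 μm/a
  total first-year rate 11.01 μm/a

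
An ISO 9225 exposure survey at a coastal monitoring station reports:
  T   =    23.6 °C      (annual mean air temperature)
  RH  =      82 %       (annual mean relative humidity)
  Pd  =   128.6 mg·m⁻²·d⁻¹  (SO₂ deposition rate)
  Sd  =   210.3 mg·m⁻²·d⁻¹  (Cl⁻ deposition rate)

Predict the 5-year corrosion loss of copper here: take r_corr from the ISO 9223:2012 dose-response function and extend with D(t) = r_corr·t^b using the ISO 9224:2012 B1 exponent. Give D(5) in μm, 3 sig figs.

D(5) = 10.1 μm

copper: T>10 °C ⇒ hinge -0.080·(23.6−10) = -1.0880
  SO₂ term: 0.0053·128.6^0.26·exp(0.059·82-1.0880) = 0.7967
  Cl⁻ term: 0.01025·210.3^0.27·exp(0.036·82+0.049·23.6) = 2.643
  r_corr = 0.7967 + 2.643 = 3.44 μm/a
ISO 9224: D(t) = r_corr · t^b with b = 0.667 (copper, B1)
  D(5) = 3.44 × 5^0.667 = 3.44 × 2.926 = 10.06 μm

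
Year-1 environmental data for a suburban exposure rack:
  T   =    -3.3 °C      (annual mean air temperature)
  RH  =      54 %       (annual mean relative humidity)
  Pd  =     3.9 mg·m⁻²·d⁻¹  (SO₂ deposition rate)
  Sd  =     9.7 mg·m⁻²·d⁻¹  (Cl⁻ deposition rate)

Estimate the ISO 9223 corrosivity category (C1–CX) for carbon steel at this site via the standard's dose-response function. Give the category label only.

C2

carbon steel: f(T) = +0.150·(T−10) [T≤10 °C] = -1.9950
  SO₂ term: 1.77·3.9^0.52·exp(0.02·54-1.9950) = 1.439
  Cl⁻ term: 0.102·9.7^0.62·exp(0.033·54+0.04·-3.3) = 2.173
  r_corr = 1.439 + 2.173 = 3.611 μm/a
3.61 μm/a falls in (1.3, 25] for carbon steel → category C2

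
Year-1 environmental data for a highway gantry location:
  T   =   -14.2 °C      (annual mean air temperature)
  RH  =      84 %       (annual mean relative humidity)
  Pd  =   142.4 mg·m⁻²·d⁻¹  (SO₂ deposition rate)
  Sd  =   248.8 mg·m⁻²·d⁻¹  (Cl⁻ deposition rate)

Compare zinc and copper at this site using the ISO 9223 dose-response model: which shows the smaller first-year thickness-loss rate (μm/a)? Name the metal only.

copper

zinc: f(T) = +0.038·(T−10) [T≤10 °C] = -0.9196
  sulphur-dioxide contribution → 2.172 μm/a
  chloride contribution → 0.2379 μm/a
  total first-year rate 2.41 μm/a
copper: T≤10 °C ⇒ hinge +0.126·(-14.2−10) = -3.0492
  sulphur-dioxide contribution → 0.1295 μm/a
  chloride contribution → 0.4664 μm/a
  total first-year rate 0.5959 μm/a
Ordering by μm/a: zinc (2.41) > copper (0.596)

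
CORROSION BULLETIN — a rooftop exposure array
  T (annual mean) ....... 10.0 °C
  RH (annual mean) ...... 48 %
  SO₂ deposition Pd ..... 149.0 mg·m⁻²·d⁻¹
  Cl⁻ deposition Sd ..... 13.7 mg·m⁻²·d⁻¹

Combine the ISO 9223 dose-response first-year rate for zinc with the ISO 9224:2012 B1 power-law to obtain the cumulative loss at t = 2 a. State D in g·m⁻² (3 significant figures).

D(2) = 16.7 g·m⁻²

zinc: temperature factor f = +0.038·(0.0) = +0.0000
  SO₂ term: 0.0129·149.0^0.44·exp(0.046·48+0.0000) = 1.061
  Sd branch = 0.0175·Sd^0.57·e^(0.008·RH+0.085·T) = 0.2672 μm/a
  r_corr = 1.061 + 0.2672 = 1.328 μm/a
Long-term exponent b (ISO 9224 Table 2, B1) = 0.813
  D(2) = 1.328 × 2^0.813 = 1.328 × 1.757 = 2.334 μm
  Mass loss = 2.334 μm × 7.14 g/cm³ = 16.66 g·m⁻²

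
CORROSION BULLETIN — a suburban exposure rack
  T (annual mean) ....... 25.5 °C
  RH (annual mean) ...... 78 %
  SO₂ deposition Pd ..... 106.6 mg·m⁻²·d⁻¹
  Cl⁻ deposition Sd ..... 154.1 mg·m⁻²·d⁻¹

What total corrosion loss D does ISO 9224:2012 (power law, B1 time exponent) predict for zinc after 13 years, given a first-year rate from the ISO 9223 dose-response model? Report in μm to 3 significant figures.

D(13) = 50.3 μm

zinc: temperature factor f = -0.071·(15.5) = -1.1005
  Pd branch = 0.0129·Pd^0.44·e^(0.046·RH+f) = 1.211 μm/a
  Cl⁻ term: 0.0175·154.1^0.57·exp(0.008·78+0.085·25.5) = 5.04
  sum: 1.211 + 5.04 → r_corr = 6.251 μm/a
Power-law: D(13) = r_corr · 13^0.813
  D(13) = 6.251 × 13^0.813 = 6.251 × 8.047 = 50.3 μm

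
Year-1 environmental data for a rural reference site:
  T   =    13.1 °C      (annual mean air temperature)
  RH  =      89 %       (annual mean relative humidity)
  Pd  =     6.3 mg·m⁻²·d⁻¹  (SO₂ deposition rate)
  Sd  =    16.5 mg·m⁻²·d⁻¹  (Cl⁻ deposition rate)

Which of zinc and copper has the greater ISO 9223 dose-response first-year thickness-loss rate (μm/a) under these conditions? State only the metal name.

zinc: T>10 °C ⇒ hinge -0.071·(13.1−10) = -0.2201
  Pd branch = 0.0129·Pd^0.44·e^(0.046·RH+f) = 1.395 μm/a
  Sd branch = 0.0175·Sd^0.57·e^(0.008·RH+0.085·T) = 0.5368 μm/a
  r_corr = 1.395 + 0.5368 = 1.932 μm/a
copper: f(T) = -0.080·(T−10) [T>10 °C] = -0.2480
  Pd branch = 0.0053·Pd^0.26·e^(0.059·RH+f) = 1.273 μm/a
  Sd branch = 0.01025·Sd^0.27·e^(0.036·RH+0.049·T) = 1.023 μm/a
  sum: 1.273 + 1.023 → r_corr = 2.296 μm/a
Ordering by μm/a: copper (2.3) > zinc (1.93)

copper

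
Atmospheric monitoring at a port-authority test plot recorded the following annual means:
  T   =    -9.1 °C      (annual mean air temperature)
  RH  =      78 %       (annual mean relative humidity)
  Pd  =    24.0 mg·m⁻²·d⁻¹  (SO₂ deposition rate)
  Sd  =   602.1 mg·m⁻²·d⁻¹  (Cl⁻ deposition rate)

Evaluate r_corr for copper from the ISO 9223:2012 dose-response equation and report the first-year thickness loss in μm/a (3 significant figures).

r_corr = 0.721 μm/a

copper: temperature factor f = +0.126·(-19.1) = -2.4066
  SO₂ term: 0.0053·24.0^0.26·exp(0.059·78-2.4066) = 0.1088
  Cl⁻ term: 0.01025·602.1^0.27·exp(0.036·78+0.049·-9.1) = 0.6125
  r_corr = 0.1088 + 0.6125 = 0.7213 μm/a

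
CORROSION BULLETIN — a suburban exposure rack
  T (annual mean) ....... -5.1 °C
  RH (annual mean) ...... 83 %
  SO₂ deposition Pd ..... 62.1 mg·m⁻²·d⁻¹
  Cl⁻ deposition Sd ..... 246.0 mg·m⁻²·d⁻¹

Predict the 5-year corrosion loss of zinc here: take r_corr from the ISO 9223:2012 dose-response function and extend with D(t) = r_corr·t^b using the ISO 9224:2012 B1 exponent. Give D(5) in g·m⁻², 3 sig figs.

D(5) = 67.2 g·m⁻²

zinc: f(T) = +0.038·(T−10) [T≤10 °C] = -0.5738
  SO₂ term: 0.0129·62.1^0.44·exp(0.046·83-0.5738) = 2.035
  Cl⁻ term: 0.0175·246.0^0.57·exp(0.008·83+0.085·-5.1) = 0.5081
  sum: 2.035 + 0.5081 → r_corr = 2.543 μm/a
ISO 9224: D(t) = r_corr · t^b with b = 0.813 (zinc, B1)
  D(5) = 2.543 × 5^0.813 = 2.543 × 3.701 = 9.41 μm
  Mass loss = 9.41 μm × 7.14 g/cm³ = 67.18 g·m⁻²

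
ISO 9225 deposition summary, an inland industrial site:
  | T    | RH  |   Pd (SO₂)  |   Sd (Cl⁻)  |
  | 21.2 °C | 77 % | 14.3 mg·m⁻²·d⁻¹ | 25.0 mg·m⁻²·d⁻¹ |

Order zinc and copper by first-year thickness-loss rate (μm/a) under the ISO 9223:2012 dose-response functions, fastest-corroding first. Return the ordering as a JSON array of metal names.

["zinc", "copper"]

zinc: temperature factor f = -0.071·(11.2) = -0.7952
  Pd branch = 0.0129·Pd^0.44·e^(0.046·RH+f) = 0.6484 μm/a
  Cl⁻ term: 0.0175·25.0^0.57·exp(0.008·77+0.085·21.2) = 1.23
  sum: 0.6484 + 1.23 → r_corr = 1.879 μm/a
copper: f(T) = -0.080·(T−10) [T>10 °C] = -0.8960
  SO₂ term: 0.0053·14.3^0.26·exp(0.059·77-0.8960) = 0.406
  Cl⁻ term: 0.01025·25.0^0.27·exp(0.036·77+0.049·21.2) = 1.105
  sum: 0.406 + 1.105 → r_corr = 1.511 μm/a
Ordering by μm/a: zinc (1.88) > copper (1.51)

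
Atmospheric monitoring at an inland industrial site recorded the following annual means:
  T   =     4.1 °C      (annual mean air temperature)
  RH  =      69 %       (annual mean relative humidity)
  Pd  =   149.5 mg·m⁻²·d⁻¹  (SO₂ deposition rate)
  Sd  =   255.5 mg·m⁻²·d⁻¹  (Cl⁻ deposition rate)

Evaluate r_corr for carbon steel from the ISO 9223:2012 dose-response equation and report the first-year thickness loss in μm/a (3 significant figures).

r_corr = 75.7 μm/a

carbon steel: T≤10 °C ⇒ hinge +0.150·(4.1−10) = -0.8850
  SO₂ term: 1.77·149.5^0.52·exp(0.02·69-0.8850) = 39.24
  Cl⁻ term: 0.102·255.5^0.62·exp(0.033·69+0.04·4.1) = 36.42
  sum: 39.24 + 36.42 → r_corr = 75.66 μm/a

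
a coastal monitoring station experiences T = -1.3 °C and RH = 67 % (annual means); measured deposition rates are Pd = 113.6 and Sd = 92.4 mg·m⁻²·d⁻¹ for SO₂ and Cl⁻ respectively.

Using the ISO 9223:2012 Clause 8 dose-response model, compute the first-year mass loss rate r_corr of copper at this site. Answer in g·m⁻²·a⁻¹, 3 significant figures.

r_corr = 5.30 g·m⁻²·a⁻¹

copper: T≤10 °C ⇒ hinge +0.126·(-1.3−10) = -1.4238
  SO₂ term: 0.0053·113.6^0.26·exp(0.059·67-1.4238) = 0.2276
  Cl⁻ term: 0.01025·92.4^0.27·exp(0.036·67+0.049·-1.3) = 0.3642
  sum: 0.2276 + 0.3642 → r_corr = 0.5917 μm/a
Convert to mass loss: 0.5917 μm/a × 8.96 g/cm³ = 5.302 g·m⁻²·a⁻¹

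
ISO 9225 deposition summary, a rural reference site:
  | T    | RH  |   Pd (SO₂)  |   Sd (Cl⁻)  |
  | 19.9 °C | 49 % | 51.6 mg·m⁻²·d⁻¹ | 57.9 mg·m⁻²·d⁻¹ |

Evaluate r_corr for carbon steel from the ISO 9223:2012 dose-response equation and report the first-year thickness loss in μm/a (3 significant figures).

carbon steel: T>10 °C ⇒ hinge -0.054·(19.9−10) = -0.5346
  SO₂ term: 1.77·51.6^0.52·exp(0.02·49-0.5346) = 21.48
  Sd branch = 0.102·Sd^0.62·e^(0.033·RH+0.04·T) = 14.11 μm/a
  r_corr = 21.48 + 14.11 = 35.58 μm/a

r_corr = 35.6 μm/a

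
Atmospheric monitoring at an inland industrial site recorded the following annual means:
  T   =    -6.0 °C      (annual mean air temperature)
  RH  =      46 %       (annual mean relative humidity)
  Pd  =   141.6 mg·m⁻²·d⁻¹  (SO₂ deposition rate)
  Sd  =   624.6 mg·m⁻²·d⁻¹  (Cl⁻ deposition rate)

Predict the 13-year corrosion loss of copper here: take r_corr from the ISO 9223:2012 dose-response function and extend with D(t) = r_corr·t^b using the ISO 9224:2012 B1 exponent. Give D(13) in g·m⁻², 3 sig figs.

copper: f(T) = +0.126·(T−10) [T≤10 °C] = -2.0160
  Pd branch = 0.0053·Pd^0.26·e^(0.059·RH+f) = 0.03861 μm/a
  Cl⁻ term: 0.01025·624.6^0.27·exp(0.036·46+0.049·-6.0) = 0.2275
  sum: 0.03861 + 0.2275 → r_corr = 0.2661 μm/a
Power-law: D(13) = r_corr · 13^0.667
  D(13) = 0.2661 × 13^0.667 = 0.2661 × 5.534 = 1.473 μm
  Mass loss = 1.473 μm × 8.96 g/cm³ = 13.2 g·m⁻²

D(13) = 13.2 g·m⁻²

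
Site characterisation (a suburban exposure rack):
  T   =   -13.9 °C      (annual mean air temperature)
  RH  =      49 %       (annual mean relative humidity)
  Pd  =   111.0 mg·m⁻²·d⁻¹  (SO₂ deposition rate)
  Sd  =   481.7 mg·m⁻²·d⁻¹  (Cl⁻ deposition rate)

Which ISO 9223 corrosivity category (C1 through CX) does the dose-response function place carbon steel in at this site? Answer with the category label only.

carbon steel: T≤10 °C ⇒ hinge +0.150·(-13.9−10) = -3.5850
  SO₂ term: 1.77·111.0^0.52·exp(0.02·49-3.5850) = 1.514
  Cl⁻ term: 0.102·481.7^0.62·exp(0.033·49+0.04·-13.9) = 13.57
  sum: 1.514 + 13.57 → r_corr = 15.09 μm/a
Category bounds: 1.3…25 μm/a bracket r_corr ⇒ C2

C2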